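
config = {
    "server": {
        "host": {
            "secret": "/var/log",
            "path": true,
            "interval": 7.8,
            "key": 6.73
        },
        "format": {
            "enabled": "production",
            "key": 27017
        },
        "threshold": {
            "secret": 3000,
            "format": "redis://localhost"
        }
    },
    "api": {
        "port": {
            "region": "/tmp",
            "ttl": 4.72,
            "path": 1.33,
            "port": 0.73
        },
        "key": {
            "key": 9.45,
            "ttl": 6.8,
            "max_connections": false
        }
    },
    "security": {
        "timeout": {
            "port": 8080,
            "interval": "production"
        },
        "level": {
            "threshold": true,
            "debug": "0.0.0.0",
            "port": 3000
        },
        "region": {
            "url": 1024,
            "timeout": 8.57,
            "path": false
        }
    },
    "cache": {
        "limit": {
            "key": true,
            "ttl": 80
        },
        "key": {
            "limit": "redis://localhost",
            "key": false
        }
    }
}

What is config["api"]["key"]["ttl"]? 6.8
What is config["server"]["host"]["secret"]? "/var/log"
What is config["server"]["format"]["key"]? 27017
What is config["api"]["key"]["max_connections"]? False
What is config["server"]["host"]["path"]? True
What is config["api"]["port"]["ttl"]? 4.72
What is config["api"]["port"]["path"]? 1.33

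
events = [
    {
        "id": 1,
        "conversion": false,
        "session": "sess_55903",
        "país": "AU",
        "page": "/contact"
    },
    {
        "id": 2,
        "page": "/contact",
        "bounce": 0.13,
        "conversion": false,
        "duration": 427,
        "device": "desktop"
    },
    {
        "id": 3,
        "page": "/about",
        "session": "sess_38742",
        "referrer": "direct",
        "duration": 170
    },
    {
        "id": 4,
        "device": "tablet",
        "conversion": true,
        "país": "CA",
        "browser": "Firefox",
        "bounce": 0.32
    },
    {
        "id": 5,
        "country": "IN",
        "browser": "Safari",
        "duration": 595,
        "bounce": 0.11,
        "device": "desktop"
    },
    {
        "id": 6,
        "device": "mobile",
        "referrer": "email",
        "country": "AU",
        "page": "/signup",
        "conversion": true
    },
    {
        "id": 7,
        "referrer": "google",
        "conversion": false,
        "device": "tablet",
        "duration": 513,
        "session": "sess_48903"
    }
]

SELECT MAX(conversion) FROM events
True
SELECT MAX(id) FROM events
7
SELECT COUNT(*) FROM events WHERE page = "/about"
1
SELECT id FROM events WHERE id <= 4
[1, 2, 3, 4]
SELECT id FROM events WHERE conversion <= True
[1, 2, 4, 6, 7]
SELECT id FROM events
[1, 2, 3, 4, 5, 6, 7]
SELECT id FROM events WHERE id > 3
[4, 5, 6, 7]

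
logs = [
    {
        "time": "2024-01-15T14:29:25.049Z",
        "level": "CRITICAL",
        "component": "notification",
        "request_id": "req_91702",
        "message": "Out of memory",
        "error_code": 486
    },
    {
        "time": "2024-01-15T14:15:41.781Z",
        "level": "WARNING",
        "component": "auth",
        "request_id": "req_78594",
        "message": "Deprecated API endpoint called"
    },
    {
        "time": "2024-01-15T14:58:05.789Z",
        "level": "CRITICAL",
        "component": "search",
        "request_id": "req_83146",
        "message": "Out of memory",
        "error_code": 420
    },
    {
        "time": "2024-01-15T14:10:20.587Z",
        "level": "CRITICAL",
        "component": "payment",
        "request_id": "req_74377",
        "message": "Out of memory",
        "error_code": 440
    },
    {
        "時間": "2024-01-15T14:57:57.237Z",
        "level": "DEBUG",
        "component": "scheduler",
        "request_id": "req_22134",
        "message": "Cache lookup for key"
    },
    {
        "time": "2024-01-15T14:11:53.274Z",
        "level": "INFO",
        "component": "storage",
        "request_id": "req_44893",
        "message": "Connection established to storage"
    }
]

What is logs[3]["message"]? "Out of memory"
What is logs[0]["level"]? "CRITICAL"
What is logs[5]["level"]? "INFO"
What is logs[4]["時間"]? "2024-01-15T14:57:57.237Z"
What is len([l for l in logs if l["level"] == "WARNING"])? 1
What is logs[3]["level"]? "CRITICAL"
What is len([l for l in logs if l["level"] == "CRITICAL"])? 3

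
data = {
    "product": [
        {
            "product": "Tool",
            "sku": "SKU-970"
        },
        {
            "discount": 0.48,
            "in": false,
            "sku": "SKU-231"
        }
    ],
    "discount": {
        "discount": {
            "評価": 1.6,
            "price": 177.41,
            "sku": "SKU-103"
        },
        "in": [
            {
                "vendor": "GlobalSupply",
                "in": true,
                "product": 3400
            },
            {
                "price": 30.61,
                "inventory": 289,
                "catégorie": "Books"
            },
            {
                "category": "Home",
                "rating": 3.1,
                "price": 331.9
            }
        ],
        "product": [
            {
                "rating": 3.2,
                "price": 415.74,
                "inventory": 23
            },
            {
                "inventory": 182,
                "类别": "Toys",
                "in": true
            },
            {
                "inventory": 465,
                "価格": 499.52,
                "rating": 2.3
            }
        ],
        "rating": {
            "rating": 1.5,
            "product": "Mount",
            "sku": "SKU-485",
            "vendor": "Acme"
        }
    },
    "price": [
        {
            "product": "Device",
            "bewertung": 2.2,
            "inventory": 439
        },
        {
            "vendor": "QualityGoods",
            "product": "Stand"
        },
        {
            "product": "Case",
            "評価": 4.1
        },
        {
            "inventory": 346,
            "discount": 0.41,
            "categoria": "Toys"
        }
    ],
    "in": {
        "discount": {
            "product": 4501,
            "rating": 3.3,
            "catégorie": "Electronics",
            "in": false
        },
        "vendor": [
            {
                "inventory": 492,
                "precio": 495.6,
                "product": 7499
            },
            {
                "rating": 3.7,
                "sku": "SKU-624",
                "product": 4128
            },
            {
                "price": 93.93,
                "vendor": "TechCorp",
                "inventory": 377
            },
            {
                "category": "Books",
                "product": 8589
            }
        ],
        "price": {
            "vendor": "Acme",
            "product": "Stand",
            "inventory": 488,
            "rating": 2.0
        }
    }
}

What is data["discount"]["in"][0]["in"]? True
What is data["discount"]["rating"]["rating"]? 1.5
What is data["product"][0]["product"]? "Tool"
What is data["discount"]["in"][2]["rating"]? 3.1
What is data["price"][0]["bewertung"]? 2.2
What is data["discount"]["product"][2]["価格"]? 499.52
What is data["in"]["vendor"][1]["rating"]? 3.7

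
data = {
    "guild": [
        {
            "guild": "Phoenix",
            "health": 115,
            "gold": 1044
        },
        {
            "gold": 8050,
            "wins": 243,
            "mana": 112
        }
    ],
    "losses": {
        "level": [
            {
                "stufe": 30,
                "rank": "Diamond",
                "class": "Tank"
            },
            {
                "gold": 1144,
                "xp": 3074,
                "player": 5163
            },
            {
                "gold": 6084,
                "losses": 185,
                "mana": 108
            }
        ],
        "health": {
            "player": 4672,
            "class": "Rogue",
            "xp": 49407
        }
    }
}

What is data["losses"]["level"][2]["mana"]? 108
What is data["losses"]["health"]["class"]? "Rogue"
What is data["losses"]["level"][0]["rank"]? "Diamond"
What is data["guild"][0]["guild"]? "Phoenix"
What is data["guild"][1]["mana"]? 112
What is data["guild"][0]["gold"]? 1044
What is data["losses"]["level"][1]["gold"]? 1144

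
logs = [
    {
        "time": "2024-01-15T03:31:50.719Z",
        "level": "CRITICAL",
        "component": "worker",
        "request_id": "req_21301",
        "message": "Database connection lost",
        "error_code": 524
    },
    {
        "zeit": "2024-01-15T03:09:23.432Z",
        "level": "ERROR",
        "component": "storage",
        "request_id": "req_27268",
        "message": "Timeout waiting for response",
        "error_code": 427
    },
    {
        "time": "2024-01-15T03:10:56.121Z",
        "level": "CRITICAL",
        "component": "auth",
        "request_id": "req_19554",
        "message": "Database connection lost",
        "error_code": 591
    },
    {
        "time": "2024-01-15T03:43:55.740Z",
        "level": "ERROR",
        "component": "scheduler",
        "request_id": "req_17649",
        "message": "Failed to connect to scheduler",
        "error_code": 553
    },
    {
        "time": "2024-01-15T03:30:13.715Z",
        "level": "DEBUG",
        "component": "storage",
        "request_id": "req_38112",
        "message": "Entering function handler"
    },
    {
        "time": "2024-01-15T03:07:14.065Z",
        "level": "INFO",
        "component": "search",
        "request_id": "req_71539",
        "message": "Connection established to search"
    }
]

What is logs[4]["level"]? "DEBUG"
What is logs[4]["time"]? "2024-01-15T03:30:13.715Z"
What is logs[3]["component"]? "scheduler"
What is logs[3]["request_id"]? "req_17649"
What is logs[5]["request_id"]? "req_71539"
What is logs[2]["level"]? "CRITICAL"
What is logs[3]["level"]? "ERROR"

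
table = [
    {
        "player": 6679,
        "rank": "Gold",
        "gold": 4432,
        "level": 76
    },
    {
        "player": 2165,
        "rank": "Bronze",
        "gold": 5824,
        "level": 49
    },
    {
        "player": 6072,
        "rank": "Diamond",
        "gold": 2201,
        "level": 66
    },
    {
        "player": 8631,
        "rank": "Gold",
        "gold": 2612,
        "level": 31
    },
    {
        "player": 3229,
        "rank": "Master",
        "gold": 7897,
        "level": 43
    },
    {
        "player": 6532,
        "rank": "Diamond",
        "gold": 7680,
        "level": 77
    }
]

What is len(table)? 6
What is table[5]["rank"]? "Diamond"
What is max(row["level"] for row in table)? 77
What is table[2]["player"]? 6072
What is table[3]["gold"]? 2612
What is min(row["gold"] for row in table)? 2201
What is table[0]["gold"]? 4432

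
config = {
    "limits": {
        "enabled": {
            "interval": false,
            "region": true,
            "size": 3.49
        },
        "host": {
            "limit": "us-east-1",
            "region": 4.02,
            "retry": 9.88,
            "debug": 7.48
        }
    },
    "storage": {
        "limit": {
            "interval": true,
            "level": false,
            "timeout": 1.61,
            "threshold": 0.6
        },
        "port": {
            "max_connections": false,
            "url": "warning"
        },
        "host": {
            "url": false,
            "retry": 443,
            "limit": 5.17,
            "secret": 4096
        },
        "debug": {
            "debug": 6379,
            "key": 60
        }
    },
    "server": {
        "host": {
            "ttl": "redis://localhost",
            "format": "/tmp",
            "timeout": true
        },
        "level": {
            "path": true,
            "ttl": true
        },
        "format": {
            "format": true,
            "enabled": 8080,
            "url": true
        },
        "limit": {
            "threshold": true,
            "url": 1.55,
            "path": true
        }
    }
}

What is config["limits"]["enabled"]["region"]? True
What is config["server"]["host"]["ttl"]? "redis://localhost"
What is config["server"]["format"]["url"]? True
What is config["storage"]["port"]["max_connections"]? False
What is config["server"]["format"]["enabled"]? 8080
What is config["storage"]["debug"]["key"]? 60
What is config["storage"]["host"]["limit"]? 5.17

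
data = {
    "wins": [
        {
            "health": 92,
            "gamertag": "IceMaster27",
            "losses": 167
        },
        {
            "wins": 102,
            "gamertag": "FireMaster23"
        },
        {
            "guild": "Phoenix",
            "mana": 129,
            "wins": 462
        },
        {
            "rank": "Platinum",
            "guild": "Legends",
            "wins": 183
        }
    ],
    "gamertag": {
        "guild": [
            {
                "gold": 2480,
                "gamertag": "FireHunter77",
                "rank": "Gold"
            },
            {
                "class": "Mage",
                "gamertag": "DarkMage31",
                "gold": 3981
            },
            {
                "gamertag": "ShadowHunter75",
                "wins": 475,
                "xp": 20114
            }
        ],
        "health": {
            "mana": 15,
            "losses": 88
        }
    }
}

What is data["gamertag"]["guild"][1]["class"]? "Mage"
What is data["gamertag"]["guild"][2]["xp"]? 20114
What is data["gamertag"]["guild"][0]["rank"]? "Gold"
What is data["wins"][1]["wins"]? 102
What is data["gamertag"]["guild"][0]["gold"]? 2480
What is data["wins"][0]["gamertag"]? "IceMaster27"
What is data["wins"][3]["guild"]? "Legends"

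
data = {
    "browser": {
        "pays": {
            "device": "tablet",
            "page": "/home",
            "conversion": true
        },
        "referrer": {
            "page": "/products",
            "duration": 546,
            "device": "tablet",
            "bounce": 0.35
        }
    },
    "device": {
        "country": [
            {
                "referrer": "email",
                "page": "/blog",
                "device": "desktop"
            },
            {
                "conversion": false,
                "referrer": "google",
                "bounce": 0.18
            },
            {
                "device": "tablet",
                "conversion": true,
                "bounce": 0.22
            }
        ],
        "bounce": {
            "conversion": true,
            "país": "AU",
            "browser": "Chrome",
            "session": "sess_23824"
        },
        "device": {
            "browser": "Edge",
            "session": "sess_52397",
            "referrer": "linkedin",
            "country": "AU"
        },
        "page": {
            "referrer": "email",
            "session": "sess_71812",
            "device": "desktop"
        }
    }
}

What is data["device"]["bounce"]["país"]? "AU"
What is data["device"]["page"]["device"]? "desktop"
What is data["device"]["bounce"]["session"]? "sess_23824"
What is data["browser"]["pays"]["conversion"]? True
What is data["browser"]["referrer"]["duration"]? 546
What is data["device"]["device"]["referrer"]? "linkedin"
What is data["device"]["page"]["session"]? "sess_71812"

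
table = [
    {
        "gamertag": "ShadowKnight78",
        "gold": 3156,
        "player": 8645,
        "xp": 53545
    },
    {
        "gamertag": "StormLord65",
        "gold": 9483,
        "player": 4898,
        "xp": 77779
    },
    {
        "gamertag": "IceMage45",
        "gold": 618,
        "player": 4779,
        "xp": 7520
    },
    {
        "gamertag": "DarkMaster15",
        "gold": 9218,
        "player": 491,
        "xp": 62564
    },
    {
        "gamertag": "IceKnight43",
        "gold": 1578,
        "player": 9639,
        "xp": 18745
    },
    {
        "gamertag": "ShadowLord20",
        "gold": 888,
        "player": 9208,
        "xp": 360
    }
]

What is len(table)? 6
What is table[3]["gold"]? 9218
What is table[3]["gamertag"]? "DarkMaster15"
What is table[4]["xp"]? 18745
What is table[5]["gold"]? 888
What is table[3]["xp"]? 62564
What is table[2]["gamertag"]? "IceMage45"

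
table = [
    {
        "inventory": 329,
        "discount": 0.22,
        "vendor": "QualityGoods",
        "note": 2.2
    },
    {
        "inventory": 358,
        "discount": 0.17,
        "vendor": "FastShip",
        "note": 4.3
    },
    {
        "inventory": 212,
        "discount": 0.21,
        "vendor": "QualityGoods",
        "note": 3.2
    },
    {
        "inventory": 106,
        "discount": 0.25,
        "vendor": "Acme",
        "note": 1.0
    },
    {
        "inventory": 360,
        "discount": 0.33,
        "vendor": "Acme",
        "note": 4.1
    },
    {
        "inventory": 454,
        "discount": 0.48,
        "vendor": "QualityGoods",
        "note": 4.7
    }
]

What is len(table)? 6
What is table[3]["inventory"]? 106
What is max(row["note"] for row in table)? 4.7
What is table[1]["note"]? 4.3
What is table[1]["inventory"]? 358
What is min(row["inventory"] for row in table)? 106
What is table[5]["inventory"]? 454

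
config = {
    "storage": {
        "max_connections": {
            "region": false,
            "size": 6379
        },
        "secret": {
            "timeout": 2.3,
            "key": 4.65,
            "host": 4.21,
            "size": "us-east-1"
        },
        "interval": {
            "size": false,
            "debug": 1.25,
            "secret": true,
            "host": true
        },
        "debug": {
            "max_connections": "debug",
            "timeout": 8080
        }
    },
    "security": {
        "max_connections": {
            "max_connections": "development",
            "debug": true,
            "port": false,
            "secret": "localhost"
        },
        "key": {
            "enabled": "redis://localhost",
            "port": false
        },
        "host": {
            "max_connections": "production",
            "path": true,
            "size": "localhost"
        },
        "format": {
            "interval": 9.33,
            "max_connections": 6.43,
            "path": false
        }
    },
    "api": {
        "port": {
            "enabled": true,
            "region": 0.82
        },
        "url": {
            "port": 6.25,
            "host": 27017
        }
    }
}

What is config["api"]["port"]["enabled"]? True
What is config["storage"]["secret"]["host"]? 4.21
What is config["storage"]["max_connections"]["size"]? 6379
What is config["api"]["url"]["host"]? 27017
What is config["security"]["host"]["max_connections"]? "production"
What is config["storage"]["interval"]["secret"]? True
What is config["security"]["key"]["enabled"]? "redis://localhost"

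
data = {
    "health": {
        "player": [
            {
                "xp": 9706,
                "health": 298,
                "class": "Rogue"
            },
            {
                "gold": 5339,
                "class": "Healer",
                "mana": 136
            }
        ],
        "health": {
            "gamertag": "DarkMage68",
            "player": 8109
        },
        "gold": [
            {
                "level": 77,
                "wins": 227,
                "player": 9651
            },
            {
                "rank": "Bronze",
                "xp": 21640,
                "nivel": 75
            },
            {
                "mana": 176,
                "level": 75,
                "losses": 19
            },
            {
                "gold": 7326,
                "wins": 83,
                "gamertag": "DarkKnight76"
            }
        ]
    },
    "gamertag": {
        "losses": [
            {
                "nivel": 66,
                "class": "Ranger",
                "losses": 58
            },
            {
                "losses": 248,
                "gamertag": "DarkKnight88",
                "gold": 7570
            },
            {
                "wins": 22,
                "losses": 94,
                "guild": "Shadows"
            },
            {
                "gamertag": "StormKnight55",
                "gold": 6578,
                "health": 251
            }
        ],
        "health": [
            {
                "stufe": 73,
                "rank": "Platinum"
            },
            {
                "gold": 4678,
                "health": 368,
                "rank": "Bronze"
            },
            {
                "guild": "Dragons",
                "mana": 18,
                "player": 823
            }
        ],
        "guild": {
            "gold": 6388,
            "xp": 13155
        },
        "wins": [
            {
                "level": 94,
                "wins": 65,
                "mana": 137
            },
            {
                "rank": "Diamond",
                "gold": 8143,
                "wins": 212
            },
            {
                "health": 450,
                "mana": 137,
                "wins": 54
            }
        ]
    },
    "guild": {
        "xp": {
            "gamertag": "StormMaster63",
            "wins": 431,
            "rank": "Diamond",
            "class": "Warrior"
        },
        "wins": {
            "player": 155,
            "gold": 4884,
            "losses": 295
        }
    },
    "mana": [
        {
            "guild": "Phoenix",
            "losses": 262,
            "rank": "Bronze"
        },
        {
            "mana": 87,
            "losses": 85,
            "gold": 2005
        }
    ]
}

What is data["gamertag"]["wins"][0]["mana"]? 137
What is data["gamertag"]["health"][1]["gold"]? 4678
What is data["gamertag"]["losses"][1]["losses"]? 248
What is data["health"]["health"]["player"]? 8109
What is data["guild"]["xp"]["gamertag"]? "StormMaster63"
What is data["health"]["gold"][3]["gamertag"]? "DarkKnight76"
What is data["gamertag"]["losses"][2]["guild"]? "Shadows"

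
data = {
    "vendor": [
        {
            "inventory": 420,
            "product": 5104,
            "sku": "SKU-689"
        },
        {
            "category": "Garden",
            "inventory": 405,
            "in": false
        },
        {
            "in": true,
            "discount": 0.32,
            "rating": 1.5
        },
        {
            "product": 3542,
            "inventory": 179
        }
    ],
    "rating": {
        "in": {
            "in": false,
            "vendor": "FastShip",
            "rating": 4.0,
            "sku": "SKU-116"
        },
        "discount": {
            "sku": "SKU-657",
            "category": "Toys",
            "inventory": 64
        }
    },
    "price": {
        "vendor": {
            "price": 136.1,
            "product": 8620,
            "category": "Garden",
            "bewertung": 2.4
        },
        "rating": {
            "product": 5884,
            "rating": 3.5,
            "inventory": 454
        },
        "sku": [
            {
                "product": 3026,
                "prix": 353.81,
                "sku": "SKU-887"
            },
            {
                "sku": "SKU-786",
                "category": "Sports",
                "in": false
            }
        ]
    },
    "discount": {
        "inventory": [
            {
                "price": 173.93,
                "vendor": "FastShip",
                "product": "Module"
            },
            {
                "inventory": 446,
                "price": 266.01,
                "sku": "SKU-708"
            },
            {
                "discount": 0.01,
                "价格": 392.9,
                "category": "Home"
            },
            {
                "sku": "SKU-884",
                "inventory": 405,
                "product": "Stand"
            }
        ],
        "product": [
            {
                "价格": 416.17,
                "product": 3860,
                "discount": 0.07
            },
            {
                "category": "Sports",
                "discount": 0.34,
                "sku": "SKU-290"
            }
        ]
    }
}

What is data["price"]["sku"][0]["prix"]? 353.81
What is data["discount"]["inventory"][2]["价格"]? 392.9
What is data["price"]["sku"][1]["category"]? "Sports"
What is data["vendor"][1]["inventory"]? 405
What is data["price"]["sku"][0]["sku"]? "SKU-887"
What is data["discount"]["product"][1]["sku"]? "SKU-290"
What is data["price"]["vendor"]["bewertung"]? 2.4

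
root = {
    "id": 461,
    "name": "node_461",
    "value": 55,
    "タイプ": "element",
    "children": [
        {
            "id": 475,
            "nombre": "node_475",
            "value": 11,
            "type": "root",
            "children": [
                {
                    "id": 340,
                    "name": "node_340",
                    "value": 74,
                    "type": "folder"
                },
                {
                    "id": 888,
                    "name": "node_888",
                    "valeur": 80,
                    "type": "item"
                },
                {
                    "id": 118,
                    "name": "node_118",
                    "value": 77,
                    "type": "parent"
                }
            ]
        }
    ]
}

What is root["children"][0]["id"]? 475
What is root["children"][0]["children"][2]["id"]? 118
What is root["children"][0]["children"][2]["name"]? "node_118"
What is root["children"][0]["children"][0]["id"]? 340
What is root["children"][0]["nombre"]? "node_475"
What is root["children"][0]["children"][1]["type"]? "item"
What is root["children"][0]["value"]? 11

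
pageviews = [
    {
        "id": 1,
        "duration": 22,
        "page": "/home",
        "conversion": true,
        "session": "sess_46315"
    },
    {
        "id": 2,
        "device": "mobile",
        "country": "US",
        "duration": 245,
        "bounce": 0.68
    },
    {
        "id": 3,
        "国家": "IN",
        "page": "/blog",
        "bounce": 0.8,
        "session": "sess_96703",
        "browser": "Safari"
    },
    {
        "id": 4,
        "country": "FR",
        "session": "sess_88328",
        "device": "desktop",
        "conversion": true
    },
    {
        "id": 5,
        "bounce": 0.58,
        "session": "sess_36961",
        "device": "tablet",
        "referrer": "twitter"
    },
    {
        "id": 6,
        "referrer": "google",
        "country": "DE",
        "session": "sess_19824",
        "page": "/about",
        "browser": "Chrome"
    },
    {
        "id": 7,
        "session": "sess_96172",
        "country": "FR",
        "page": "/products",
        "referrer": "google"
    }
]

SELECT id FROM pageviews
[1, 2, 3, 4, 5, 6, 7]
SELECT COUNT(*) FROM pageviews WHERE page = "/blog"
1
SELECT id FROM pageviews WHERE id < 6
[1, 2, 3, 4, 5]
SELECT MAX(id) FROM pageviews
7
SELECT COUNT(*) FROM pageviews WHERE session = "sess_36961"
1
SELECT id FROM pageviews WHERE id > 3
[4, 5, 6, 7]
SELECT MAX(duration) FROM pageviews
245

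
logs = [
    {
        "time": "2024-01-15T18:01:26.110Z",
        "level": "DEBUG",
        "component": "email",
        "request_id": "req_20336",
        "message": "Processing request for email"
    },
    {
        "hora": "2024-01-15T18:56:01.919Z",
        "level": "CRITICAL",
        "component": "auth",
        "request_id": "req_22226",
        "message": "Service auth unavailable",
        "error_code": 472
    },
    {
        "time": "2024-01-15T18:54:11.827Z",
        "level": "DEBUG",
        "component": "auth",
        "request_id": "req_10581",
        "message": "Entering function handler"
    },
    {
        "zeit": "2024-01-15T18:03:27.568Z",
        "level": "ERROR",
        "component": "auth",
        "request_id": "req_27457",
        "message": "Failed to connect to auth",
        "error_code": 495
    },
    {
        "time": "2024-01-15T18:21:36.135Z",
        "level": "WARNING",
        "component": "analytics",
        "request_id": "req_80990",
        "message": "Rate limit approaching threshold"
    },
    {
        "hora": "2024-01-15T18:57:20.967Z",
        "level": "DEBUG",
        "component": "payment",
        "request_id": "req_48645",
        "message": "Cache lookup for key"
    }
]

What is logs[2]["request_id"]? "req_10581"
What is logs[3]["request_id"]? "req_27457"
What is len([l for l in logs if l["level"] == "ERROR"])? 1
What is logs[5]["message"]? "Cache lookup for key"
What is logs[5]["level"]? "DEBUG"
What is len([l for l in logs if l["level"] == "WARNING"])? 1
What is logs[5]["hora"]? "2024-01-15T18:57:20.967Z"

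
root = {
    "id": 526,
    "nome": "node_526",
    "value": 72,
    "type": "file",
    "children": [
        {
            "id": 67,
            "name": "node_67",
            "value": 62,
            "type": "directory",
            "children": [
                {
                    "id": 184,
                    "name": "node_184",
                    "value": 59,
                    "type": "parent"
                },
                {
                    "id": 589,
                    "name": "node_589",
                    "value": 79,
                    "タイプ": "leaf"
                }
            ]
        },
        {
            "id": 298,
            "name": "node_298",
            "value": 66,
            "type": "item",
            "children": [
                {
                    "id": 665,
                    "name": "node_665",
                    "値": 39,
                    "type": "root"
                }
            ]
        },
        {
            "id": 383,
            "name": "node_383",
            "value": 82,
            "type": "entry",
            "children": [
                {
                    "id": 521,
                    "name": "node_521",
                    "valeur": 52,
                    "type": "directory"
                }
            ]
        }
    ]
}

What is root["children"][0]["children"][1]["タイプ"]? "leaf"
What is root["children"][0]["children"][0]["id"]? 184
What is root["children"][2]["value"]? 82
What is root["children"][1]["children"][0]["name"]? "node_665"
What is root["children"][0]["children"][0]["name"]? "node_184"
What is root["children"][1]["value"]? 66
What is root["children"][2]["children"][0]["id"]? 521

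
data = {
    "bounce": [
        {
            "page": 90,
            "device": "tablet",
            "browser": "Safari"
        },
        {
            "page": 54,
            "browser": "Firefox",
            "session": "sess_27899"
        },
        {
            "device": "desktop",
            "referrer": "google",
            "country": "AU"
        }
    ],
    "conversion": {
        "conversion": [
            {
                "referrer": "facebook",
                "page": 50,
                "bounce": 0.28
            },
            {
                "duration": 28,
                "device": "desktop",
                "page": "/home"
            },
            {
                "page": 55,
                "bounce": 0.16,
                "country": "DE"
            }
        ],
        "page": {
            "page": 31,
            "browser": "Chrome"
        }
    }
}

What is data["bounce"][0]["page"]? 90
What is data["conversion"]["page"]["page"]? 31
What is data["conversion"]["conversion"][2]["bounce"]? 0.16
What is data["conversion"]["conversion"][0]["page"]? 50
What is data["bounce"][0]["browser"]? "Safari"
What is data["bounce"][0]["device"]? "tablet"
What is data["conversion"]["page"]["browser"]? "Chrome"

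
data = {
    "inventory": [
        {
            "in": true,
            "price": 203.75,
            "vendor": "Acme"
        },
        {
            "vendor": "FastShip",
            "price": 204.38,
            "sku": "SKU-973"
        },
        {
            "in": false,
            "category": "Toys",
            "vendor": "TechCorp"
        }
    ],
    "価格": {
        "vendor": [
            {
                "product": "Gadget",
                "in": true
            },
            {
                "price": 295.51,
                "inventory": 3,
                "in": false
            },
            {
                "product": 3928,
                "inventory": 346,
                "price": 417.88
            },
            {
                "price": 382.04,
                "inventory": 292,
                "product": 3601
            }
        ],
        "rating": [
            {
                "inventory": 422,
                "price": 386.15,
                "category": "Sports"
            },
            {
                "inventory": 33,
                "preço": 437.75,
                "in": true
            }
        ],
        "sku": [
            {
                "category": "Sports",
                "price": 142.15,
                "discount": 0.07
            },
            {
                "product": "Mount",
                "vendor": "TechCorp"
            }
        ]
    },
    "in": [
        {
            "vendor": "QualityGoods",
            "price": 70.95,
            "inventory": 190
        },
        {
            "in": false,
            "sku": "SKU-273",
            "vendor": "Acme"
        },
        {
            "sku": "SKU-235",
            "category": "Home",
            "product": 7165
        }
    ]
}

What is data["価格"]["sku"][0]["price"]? 142.15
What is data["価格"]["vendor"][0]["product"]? "Gadget"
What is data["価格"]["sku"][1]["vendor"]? "TechCorp"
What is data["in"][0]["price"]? 70.95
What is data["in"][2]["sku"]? "SKU-235"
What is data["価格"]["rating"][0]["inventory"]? 422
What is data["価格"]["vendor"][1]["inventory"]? 3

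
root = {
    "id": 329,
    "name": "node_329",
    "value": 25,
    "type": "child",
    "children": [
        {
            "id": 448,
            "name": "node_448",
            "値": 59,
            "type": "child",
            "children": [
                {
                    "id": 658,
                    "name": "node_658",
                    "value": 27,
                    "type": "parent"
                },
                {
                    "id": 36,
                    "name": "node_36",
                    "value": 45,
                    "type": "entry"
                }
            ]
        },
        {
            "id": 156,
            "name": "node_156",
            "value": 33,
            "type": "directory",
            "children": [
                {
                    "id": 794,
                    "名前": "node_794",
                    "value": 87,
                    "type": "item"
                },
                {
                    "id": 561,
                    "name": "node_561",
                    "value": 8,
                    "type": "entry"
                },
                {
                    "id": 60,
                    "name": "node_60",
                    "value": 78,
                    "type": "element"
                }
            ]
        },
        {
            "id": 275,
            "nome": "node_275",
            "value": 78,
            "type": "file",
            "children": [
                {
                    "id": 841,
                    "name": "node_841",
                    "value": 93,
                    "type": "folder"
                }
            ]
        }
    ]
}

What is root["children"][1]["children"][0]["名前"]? "node_794"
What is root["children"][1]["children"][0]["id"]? 794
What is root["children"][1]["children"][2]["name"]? "node_60"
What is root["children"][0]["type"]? "child"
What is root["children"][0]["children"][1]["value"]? 45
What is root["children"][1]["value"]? 33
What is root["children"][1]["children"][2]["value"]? 78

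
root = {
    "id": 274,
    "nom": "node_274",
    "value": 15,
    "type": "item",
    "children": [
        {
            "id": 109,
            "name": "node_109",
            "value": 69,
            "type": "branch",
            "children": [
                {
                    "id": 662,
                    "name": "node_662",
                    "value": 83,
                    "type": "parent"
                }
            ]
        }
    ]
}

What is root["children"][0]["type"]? "branch"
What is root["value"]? 15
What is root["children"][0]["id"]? 109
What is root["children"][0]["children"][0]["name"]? "node_662"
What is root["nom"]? "node_274"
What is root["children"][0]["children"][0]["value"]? 83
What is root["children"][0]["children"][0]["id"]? 662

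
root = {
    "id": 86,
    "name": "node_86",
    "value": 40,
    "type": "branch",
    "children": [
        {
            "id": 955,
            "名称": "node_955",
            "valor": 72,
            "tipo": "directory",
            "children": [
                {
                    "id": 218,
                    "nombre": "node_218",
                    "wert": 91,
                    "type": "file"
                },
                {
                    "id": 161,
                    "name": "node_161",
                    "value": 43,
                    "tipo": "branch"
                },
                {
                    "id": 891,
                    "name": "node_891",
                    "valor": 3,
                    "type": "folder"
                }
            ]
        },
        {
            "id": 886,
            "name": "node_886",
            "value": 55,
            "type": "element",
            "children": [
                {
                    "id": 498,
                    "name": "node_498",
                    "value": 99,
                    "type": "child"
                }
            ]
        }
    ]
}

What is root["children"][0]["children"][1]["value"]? 43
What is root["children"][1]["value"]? 55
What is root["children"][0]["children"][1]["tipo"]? "branch"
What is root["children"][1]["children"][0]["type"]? "child"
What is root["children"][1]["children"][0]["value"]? 99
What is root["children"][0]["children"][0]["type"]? "file"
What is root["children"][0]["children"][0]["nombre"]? "node_218"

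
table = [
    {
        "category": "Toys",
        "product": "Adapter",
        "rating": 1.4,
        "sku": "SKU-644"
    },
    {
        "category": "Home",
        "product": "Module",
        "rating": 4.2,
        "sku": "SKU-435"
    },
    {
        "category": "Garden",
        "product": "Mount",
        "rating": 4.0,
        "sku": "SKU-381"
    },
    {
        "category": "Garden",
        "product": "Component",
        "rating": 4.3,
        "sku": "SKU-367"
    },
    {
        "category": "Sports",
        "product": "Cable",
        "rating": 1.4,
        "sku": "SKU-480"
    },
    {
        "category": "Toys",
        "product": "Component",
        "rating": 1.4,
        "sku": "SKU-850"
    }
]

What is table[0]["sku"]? "SKU-644"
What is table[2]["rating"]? 4.0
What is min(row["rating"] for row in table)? 1.4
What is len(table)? 6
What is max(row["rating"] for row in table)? 4.3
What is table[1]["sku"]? "SKU-435"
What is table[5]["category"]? "Toys"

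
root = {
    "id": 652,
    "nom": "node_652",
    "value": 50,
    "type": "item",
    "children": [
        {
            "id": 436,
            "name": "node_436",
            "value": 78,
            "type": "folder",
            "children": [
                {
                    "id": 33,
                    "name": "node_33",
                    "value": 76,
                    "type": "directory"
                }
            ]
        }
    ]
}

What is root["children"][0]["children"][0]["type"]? "directory"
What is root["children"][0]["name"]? "node_436"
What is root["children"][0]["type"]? "folder"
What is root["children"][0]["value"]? 78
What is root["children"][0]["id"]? 436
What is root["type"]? "item"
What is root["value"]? 50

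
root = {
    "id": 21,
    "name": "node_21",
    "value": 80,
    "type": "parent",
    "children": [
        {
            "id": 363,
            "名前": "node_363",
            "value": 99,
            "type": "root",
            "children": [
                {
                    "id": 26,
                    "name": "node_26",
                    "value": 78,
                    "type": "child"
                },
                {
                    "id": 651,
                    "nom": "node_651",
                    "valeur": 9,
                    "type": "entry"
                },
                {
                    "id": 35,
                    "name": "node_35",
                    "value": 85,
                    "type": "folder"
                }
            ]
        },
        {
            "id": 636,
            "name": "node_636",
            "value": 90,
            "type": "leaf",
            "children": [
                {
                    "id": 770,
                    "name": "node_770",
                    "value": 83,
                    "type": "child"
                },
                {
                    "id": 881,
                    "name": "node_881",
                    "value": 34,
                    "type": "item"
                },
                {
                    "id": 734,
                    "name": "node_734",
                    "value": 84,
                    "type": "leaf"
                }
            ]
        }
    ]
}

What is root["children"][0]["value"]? 99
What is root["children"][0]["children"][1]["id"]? 651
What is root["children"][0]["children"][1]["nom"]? "node_651"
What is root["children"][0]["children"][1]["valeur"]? 9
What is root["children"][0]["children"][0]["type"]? "child"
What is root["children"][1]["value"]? 90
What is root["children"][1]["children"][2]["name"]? "node_734"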